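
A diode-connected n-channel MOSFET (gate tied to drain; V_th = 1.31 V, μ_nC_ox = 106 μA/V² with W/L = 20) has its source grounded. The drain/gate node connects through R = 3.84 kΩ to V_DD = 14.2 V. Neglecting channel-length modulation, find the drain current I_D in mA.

With gate tied to drain, V_GS = V_DS ≥ V_GS − V_th, so the device is in saturation.
k_n = μ_nC_ox · (W/L) = 2.12 mA/V².
KCL at the drain: ½ k_n (V_GS − V_th)² = (V_DD − V_GS)/R.
Let x = V_GS − 1.31. Then 4.07 x² + x − 12.89 = 0, giving x = 1.66 V (positive root), so V_GS = 2.97 V.
I_D = (V_DD − V_GS)/R = (14.2 − 2.97) / 3.84 = 2.92 mA.

I_D = 2.92 mA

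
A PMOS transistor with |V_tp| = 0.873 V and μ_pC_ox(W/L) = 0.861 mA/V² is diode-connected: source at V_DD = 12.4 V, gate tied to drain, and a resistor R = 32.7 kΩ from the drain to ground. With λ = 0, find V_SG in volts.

With gate tied to drain, V_SG = V_SD ≥ V_SG − |V_tp|, so the device is in saturation.
KCL at the drain: ½ k_p (V_SG − |V_tp|)² = (V_DD − V_SG)/R.
Let x = V_SG − 0.873. Then 14.1 x² + x − 11.53 = 0, giving x = 0.87 V (positive root), so V_SG = 1.74 V.
I_D = (V_DD − V_SG)/R = (12.4 − 1.74) / 32.7 = 0.326 mA.

V_SG = 1.74 V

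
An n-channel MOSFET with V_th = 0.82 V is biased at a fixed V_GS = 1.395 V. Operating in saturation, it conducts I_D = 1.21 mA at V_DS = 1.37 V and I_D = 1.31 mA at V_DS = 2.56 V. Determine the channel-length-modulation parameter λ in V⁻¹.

With V_GS fixed, I_D ∝ (1 + λ V_DS) in saturation, so I_D2/I_D1 = (1 + λ V_DS2)/(1 + λ V_DS1).
1.31/1.21 = 1.083 = (1 + 2.56 λ)/(1 + 1.37 λ).
Solving: λ (I_D1 V_DS2 − I_D2 V_DS1) = I_D2 − I_D1, so λ = (1.31 − 1.21) / (1.21 × 2.56 − 1.31 × 1.37) = 0.1 / 1.3 = 0.0768 V⁻¹.

λ = 0.0768 V⁻¹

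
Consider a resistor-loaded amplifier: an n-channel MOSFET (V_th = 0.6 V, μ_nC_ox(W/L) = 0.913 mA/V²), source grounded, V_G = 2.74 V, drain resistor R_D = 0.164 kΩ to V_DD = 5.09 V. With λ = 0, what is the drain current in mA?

I_D = 2.09 mA

V_GS = V_G = 2.74 V, so V_ov = 2.74 − 0.6 = 2.14 V.
Assume saturation: I_D = ½ k_n V_ov² = 0.5 × 0.913 × 2.14² = 2.09 mA, giving V_DS = V_DD − I_D R_D = 5.09 − 2.09 × 0.164 = 4.75 V.
V_DS = 4.75 V ≥ V_ov = 2.14 V, confirming saturation.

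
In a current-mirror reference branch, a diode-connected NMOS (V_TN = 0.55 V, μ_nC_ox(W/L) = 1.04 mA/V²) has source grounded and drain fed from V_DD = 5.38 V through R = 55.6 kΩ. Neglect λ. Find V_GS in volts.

With gate tied to drain, V_GS = V_DS ≥ V_GS − V_TN, so the device is in saturation.
KCL at the drain: ½ k_n (V_GS − V_TN)² = (V_DD − V_GS)/R.
Let x = V_GS − 0.55. Then 28.9 x² + x − 4.83 = 0, giving x = 0.392 V (positive root), so V_GS = 0.942 V.
I_D = (V_DD − V_GS)/R = (5.38 − 0.942) / 55.6 = 0.0798 mA.

V_GS = 0.942 V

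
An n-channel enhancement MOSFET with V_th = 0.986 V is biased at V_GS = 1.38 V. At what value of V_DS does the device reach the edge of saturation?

V_DS,sat = 0.394 V

The boundary between triode and saturation is V_DS = V_GS − V_th = V_ov.
V_ov = 1.38 − 0.986 = 0.394 V.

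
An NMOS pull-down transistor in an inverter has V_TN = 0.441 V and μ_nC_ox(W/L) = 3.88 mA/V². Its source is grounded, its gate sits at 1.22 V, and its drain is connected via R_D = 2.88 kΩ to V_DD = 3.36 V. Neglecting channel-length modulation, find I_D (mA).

V_GS = V_G = 1.22 V, so V_ov = 1.22 − 0.441 = 0.779 V.
Assume saturation: I_D = ½ k_n V_ov² = 0.5 × 3.88 × 0.779² = 1.18 mA, giving V_DS = V_DD − I_D R_D = 3.36 − 1.18 × 2.88 = -0.0305 V.
But -0.0305 V < V_ov = 0.779 V, so the device is actually in triode.
In triode I_D = k_n[V_ov V_DS − ½ V_DS²] and I_D = (V_DD − V_DS)/R_D. Equating: 5.59 V_DS² − 9.705 V_DS + 3.36 = 0, giving V_DS = 0.477 V (the root below V_ov).
I_D = (3.36 − 0.477) / 2.88 = 1 mA.

I_D = 1.00 mA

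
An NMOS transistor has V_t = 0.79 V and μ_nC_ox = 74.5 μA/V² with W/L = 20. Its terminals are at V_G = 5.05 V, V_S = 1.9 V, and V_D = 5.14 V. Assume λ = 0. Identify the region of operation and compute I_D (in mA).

V_GS = V_G − V_S = 5.05 − 1.9 = 3.15 V; V_DS = V_D − V_S = 5.14 − 1.9 = 3.24 V.
k_n = μ_nC_ox · (W/L) = 1.49 mA/V².
V_ov = V_GS − V_t = 3.15 − 0.79 = 2.36 V.
Since V_DS = 3.24 V ≥ V_ov = 2.36 V, the device is in saturation.
I_D = ½ k_n V_ov² = 0.5 × 1.49 × 2.36² = 4.15 mA.

Saturation; I_D = 4.15 mA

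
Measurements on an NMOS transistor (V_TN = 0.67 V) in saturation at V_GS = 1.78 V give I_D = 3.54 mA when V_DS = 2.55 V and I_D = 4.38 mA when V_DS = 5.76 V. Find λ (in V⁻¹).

λ = 0.0911 V⁻¹

With V_GS fixed, I_D ∝ (1 + λ V_DS) in saturation, so I_D2/I_D1 = (1 + λ V_DS2)/(1 + λ V_DS1).
4.38/3.54 = 1.237 = (1 + 5.76 λ)/(1 + 2.55 λ).
Solving: λ (I_D1 V_DS2 − I_D2 V_DS1) = I_D2 − I_D1, so λ = (4.38 − 3.54) / (3.54 × 5.76 − 4.38 × 2.55) = 0.84 / 9.22 = 0.0911 V⁻¹.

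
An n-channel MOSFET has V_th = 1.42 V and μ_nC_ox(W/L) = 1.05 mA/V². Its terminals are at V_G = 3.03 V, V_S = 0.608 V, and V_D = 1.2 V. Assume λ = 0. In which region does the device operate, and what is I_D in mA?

V_GS = V_G − V_S = 3.03 − 0.608 = 2.42 V; V_DS = V_D − V_S = 1.2 − 0.608 = 0.592 V.
V_ov = V_GS − V_th = 2.42 − 1.42 = 1 V.
Since V_DS = 0.592 V < V_ov = 1 V, the device is in the triode region.
I_D = k_n [V_ov · V_DS − ½ V_DS²] = 1.05 × [1 × 0.592 − 0.5 × 0.592²] = 0.439 mA.

Triode; I_D = 0.439 mA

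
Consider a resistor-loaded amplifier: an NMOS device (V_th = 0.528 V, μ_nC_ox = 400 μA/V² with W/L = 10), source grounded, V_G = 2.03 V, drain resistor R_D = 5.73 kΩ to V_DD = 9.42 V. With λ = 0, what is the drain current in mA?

I_D = 1.59 mA

V_GS = V_G = 2.03 V, so V_ov = 2.03 − 0.528 = 1.5 V.
k_n = μ_nC_ox · (W/L) = 4 mA/V².
Assume saturation: I_D = ½ k_n V_ov² = 0.5 × 4 × 1.5² = 4.51 mA, giving V_DS = V_DD − I_D R_D = 9.42 − 4.51 × 5.73 = -16.4 V.
But -16.4 V < V_ov = 1.5 V, so the device is actually in triode.
In triode I_D = k_n[V_ov V_DS − ½ V_DS²] and I_D = (V_DD − V_DS)/R_D. Equating: 11.5 V_DS² − 35.43 V_DS + 9.42 = 0, giving V_DS = 0.294 V (the root below V_ov).
I_D = (9.42 − 0.294) / 5.73 = 1.59 mA.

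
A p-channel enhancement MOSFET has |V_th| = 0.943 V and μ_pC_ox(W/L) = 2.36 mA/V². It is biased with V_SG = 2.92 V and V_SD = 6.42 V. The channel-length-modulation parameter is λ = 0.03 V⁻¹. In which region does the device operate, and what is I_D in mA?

V_ov = V_SG − |V_th| = 2.92 − 0.943 = 1.98 V.
Since V_SD = 6.42 V ≥ V_ov = 1.98 V, the device is in saturation.
I_D = ½ k_p V_ov² (1 + λ V_SD) = 0.5 × 2.36 × 1.98² × (1 + 0.03 × 6.42) = 5.5 mA.

Saturation; I_D = 5.50 mA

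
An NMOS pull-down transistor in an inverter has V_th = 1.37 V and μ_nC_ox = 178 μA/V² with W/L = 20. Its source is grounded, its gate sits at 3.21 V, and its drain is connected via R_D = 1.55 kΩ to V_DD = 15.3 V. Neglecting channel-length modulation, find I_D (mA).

V_GS = V_G = 3.21 V, so V_ov = 3.21 − 1.37 = 1.84 V.
k_n = μ_nC_ox · (W/L) = 3.56 mA/V².
Assume saturation: I_D = ½ k_n V_ov² = 0.5 × 3.56 × 1.84² = 6.03 mA, giving V_DS = V_DD − I_D R_D = 15.3 − 6.03 × 1.55 = 5.96 V.
V_DS = 5.96 V ≥ V_ov = 1.84 V, confirming saturation.

I_D = 6.03 mA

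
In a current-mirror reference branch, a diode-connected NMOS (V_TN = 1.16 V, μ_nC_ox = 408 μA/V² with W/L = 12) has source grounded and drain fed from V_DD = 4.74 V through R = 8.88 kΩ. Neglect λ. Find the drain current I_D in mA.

I_D = 0.360 mA

With gate tied to drain, V_GS = V_DS ≥ V_GS − V_TN, so the device is in saturation.
k_n = μ_nC_ox · (W/L) = 4.896 mA/V².
KCL at the drain: ½ k_n (V_GS − V_TN)² = (V_DD − V_GS)/R.
Let x = V_GS − 1.16. Then 21.7 x² + x − 3.58 = 0, giving x = 0.383 V (positive root), so V_GS = 1.54 V.
I_D = (V_DD − V_GS)/R = (4.74 − 1.54) / 8.88 = 0.36 mA.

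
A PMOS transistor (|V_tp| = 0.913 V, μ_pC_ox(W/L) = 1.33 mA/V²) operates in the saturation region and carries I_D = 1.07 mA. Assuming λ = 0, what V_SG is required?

In saturation I_D = ½ k_p (V_SG − |V_tp|)², so V_SG − |V_tp| = √(2 I_D / k_p) = √(2 × 1.07 / 1.33) = 1.27 V.
V_SG = 0.913 + 1.27 = 2.18 V.

V_SG = 2.18 V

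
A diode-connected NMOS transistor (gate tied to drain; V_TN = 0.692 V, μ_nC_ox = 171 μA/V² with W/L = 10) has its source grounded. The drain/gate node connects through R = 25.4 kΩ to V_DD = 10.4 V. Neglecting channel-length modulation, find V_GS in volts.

With gate tied to drain, V_GS = V_DS ≥ V_GS − V_TN, so the device is in saturation.
k_n = μ_nC_ox · (W/L) = 1.71 mA/V².
KCL at the drain: ½ k_n (V_GS − V_TN)² = (V_DD − V_GS)/R.
Let x = V_GS − 0.692. Then 21.7 x² + x − 9.708 = 0, giving x = 0.646 V (positive root), so V_GS = 1.34 V.
I_D = (V_DD − V_GS)/R = (10.4 − 1.34) / 25.4 = 0.357 mA.

V_GS = 1.34 V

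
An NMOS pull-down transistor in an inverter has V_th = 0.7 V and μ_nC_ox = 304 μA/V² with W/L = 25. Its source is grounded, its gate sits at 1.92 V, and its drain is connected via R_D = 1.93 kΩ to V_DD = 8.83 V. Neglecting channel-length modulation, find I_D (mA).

V_GS = V_G = 1.92 V, so V_ov = 1.92 − 0.7 = 1.22 V.
k_n = μ_nC_ox · (W/L) = 7.6 mA/V².
Assume saturation: I_D = ½ k_n V_ov² = 0.5 × 7.6 × 1.22² = 5.66 mA, giving V_DS = V_DD − I_D R_D = 8.83 − 5.66 × 1.93 = -2.09 V.
But -2.09 V < V_ov = 1.22 V, so the device is actually in triode.
In triode I_D = k_n[V_ov V_DS − ½ V_DS²] and I_D = (V_DD − V_DS)/R_D. Equating: 7.33 V_DS² − 18.89 V_DS + 8.83 = 0, giving V_DS = 0.613 V (the root below V_ov).
I_D = (8.83 − 0.613) / 1.93 = 4.26 mA.

I_D = 4.26 mA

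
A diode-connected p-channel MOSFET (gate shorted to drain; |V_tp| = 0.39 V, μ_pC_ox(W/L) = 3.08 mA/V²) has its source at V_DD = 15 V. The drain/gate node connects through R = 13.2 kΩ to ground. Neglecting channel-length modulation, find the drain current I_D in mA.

I_D = 1.04 mA

With gate tied to drain, V_SG = V_SD ≥ V_SG − |V_tp|, so the device is in saturation.
KCL at the drain: ½ k_p (V_SG − |V_tp|)² = (V_DD − V_SG)/R.
Let x = V_SG − 0.39. Then 20.3 x² + x − 14.61 = 0, giving x = 0.824 V (positive root), so V_SG = 1.21 V.
I_D = (V_DD − V_SG)/R = (15 − 1.21) / 13.2 = 1.04 mA.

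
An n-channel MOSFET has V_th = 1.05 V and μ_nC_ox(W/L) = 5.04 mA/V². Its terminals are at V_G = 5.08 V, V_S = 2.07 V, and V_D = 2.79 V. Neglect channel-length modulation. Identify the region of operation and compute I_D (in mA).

Triode; I_D = 5.81 mA

V_GS = V_G − V_S = 5.08 − 2.07 = 3.01 V; V_DS = V_D − V_S = 2.79 − 2.07 = 0.72 V.
V_ov = V_GS − V_th = 3.01 − 1.05 = 1.96 V.
Since V_DS = 0.72 V < V_ov = 1.96 V, the device is in the triode region.
I_D = k_n [V_ov · V_DS − ½ V_DS²] = 5.04 × [1.96 × 0.72 − 0.5 × 0.72²] = 5.81 mA.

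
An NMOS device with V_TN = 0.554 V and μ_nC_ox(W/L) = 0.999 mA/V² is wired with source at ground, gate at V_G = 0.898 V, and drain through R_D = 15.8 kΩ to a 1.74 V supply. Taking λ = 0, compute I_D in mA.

V_GS = V_G = 0.898 V, so V_ov = 0.898 − 0.554 = 0.344 V.
Assume saturation: I_D = ½ k_n V_ov² = 0.5 × 0.999 × 0.344² = 0.0591 mA, giving V_DS = V_DD − I_D R_D = 1.74 − 0.0591 × 15.8 = 0.806 V.
V_DS = 0.806 V ≥ V_ov = 0.344 V, confirming saturation.

I_D = 0.0591 mA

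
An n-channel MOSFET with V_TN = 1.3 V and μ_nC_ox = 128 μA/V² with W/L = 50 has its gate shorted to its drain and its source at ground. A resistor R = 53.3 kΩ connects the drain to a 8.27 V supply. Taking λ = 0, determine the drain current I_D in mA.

With gate tied to drain, V_GS = V_DS ≥ V_GS − V_TN, so the device is in saturation.
k_n = μ_nC_ox · (W/L) = 6.4 mA/V².
KCL at the drain: ½ k_n (V_GS − V_TN)² = (V_DD − V_GS)/R.
Let x = V_GS − 1.3. Then 171 x² + x − 6.97 = 0, giving x = 0.199 V (positive root), so V_GS = 1.5 V.
I_D = (V_DD − V_GS)/R = (8.27 − 1.5) / 53.3 = 0.127 mA.

I_D = 0.127 mA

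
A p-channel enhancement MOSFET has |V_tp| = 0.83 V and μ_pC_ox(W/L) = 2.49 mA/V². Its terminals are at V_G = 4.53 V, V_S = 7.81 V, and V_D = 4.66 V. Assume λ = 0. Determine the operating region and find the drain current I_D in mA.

Saturation; I_D = 7.47 mA

V_SG = V_S − V_G = 7.81 − 4.53 = 3.28 V; V_SD = V_S − V_D = 7.81 − 4.66 = 3.15 V.
V_ov = V_SG − |V_tp| = 3.28 − 0.83 = 2.45 V.
Since V_SD = 3.15 V ≥ V_ov = 2.45 V, the device is in saturation.
I_D = ½ k_p V_ov² = 0.5 × 2.49 × 2.45² = 7.47 mA.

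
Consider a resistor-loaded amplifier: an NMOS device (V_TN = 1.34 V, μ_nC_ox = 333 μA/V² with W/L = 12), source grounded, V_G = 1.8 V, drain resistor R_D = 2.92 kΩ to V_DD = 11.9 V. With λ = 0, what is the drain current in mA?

V_GS = V_G = 1.8 V, so V_ov = 1.8 − 1.34 = 0.46 V.
k_n = μ_nC_ox · (W/L) = 3.996 mA/V².
Assume saturation: I_D = ½ k_n V_ov² = 0.5 × 3.996 × 0.46² = 0.423 mA, giving V_DS = V_DD − I_D R_D = 11.9 − 0.423 × 2.92 = 10.7 V.
V_DS = 10.7 V ≥ V_ov = 0.46 V, confirming saturation.

I_D = 0.423 mA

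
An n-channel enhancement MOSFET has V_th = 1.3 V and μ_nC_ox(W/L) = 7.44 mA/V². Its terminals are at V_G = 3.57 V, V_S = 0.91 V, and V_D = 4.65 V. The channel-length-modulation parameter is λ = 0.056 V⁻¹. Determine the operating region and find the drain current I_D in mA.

V_GS = V_G − V_S = 3.57 − 0.91 = 2.66 V; V_DS = V_D − V_S = 4.65 − 0.91 = 3.74 V.
V_ov = V_GS − V_th = 2.66 − 1.3 = 1.36 V.
Since V_DS = 3.74 V ≥ V_ov = 1.36 V, the device is in saturation.
I_D = ½ k_n V_ov² (1 + λ V_DS) = 0.5 × 7.44 × 1.36² × (1 + 0.056 × 3.74) = 8.32 mA.

Saturation; I_D = 8.32 mA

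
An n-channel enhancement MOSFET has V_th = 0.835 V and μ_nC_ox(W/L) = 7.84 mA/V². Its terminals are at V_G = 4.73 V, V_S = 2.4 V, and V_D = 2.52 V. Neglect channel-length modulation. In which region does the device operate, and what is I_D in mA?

Triode; I_D = 1.35 mA

V_GS = V_G − V_S = 4.73 − 2.4 = 2.33 V; V_DS = V_D − V_S = 2.52 − 2.4 = 0.12 V.
V_ov = V_GS − V_th = 2.33 − 0.835 = 1.5 V.
Since V_DS = 0.12 V < V_ov = 1.5 V, the device is in the triode region.
I_D = k_n [V_ov · V_DS − ½ V_DS²] = 7.84 × [1.5 × 0.12 − 0.5 × 0.12²] = 1.35 mA.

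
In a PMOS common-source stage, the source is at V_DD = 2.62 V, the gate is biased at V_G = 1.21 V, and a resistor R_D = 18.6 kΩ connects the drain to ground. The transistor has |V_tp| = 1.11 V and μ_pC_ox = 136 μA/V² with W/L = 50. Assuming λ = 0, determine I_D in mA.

I_D = 0.137 mA

V_SG = V_DD − V_G = 2.62 − 1.21 = 1.41 V, so V_ov = 1.41 − 1.11 = 0.3 V.
k_p = μ_pC_ox · (W/L) = 6.8 mA/V².
Assume saturation: I_D = ½ k_p V_ov² = 0.5 × 6.8 × 0.3² = 0.306 mA, giving V_SD = V_DD − I_D R_D = 2.62 − 0.306 × 18.6 = -3.07 V.
But -3.07 V < V_ov = 0.3 V, so the device is actually in triode.
In triode I_D = k_p[V_ov V_SD − ½ V_SD²] and I_D = (V_DD − V_SD)/R_D. Equating: 63.2 V_SD² − 38.94 V_SD + 2.62 = 0, giving V_SD = 0.0769 V (the root below V_ov).
I_D = (2.62 − 0.0769) / 18.6 = 0.137 mA.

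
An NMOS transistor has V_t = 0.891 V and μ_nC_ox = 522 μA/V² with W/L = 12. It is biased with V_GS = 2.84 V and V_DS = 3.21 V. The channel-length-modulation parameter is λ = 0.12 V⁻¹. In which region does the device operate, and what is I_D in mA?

Saturation; I_D = 16.5 mA

k_n = μ_nC_ox · (W/L) = 6.264 mA/V².
V_ov = V_GS − V_t = 2.84 − 0.891 = 1.95 V.
Since V_DS = 3.21 V ≥ V_ov = 1.95 V, the device is in saturation.
I_D = ½ k_n V_ov² (1 + λ V_DS) = 0.5 × 6.264 × 1.95² × (1 + 0.12 × 3.21) = 16.5 mA.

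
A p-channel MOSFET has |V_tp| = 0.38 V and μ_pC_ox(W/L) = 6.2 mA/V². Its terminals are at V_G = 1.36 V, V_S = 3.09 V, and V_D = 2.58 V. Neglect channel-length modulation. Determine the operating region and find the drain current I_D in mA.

V_SG = V_S − V_G = 3.09 − 1.36 = 1.73 V; V_SD = V_S − V_D = 3.09 − 2.58 = 0.51 V.
V_ov = V_SG − |V_tp| = 1.73 − 0.38 = 1.35 V.
Since V_SD = 0.51 V < V_ov = 1.35 V, the device is in the triode region.
I_D = k_p [V_ov · V_SD − ½ V_SD²] = 6.2 × [1.35 × 0.51 − 0.5 × 0.51²] = 3.46 mA.

Triode; I_D = 3.46 mA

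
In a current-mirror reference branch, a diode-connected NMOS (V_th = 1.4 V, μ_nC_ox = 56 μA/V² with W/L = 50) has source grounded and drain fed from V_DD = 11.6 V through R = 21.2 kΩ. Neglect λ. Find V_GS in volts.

With gate tied to drain, V_GS = V_DS ≥ V_GS − V_th, so the device is in saturation.
k_n = μ_nC_ox · (W/L) = 2.8 mA/V².
KCL at the drain: ½ k_n (V_GS − V_th)² = (V_DD − V_GS)/R.
Let x = V_GS − 1.4. Then 29.7 x² + x − 10.2 = 0, giving x = 0.57 V (positive root), so V_GS = 1.97 V.
I_D = (V_DD − V_GS)/R = (11.6 − 1.97) / 21.2 = 0.454 mA.

V_GS = 1.97 V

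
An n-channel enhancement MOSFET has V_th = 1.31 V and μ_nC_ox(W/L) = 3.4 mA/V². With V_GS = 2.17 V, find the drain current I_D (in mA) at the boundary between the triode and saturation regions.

At the boundary V_DS = V_ov = V_GS − V_th = 2.17 − 1.31 = 0.86 V.
I_D = ½ k_n V_ov² = 0.5 × 3.4 × 0.86² = 1.26 mA.

I_D = 1.26 mA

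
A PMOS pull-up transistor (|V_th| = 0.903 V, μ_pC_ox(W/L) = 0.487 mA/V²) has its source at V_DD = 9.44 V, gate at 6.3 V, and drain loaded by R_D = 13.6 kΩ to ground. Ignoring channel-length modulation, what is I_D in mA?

V_SG = V_DD − V_G = 9.44 − 6.3 = 3.14 V, so V_ov = 3.14 − 0.903 = 2.24 V.
Assume saturation: I_D = ½ k_p V_ov² = 0.5 × 0.487 × 2.24² = 1.22 mA, giving V_SD = V_DD − I_D R_D = 9.44 − 1.22 × 13.6 = -7.13 V.
But -7.13 V < V_ov = 2.24 V, so the device is actually in triode.
In triode I_D = k_p[V_ov V_SD − ½ V_SD²] and I_D = (V_DD − V_SD)/R_D. Equating: 3.31 V_SD² − 15.82 V_SD + 9.44 = 0, giving V_SD = 0.699 V (the root below V_ov).
I_D = (9.44 − 0.699) / 13.6 = 0.643 mA.

I_D = 0.643 mA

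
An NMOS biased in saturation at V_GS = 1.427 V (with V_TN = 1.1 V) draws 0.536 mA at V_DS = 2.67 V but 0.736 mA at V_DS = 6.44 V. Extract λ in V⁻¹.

With V_GS fixed, I_D ∝ (1 + λ V_DS) in saturation, so I_D2/I_D1 = (1 + λ V_DS2)/(1 + λ V_DS1).
0.736/0.536 = 1.373 = (1 + 6.44 λ)/(1 + 2.67 λ).
Solving: λ (I_D1 V_DS2 − I_D2 V_DS1) = I_D2 − I_D1, so λ = (0.736 − 0.536) / (0.536 × 6.44 − 0.736 × 2.67) = 0.2 / 1.49 = 0.135 V⁻¹.

λ = 0.135 V⁻¹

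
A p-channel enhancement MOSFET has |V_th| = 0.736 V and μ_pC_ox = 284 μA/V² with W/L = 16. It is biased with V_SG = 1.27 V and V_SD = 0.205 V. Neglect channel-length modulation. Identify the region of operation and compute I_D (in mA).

k_p = μ_pC_ox · (W/L) = 4.544 mA/V².
V_ov = V_SG − |V_th| = 1.27 − 0.736 = 0.534 V.
Since V_SD = 0.205 V < V_ov = 0.534 V, the device is in the triode region.
I_D = k_p [V_ov · V_SD − ½ V_SD²] = 4.544 × [0.534 × 0.205 − 0.5 × 0.205²] = 0.402 mA.

Triode; I_D = 0.402 mA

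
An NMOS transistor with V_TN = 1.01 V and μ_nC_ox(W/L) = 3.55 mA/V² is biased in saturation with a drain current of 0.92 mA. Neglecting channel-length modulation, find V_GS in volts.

V_GS = 1.73 V

In saturation I_D = ½ k_n (V_GS − V_TN)², so V_GS − V_TN = √(2 I_D / k_n) = √(2 × 0.92 / 3.55) = 0.72 V.
V_GS = 1.01 + 0.72 = 1.73 V.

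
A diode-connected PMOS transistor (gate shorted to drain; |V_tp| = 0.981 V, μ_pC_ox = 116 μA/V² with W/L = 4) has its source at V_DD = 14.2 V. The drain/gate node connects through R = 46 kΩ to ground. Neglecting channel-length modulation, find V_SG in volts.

V_SG = 2.05 V

With gate tied to drain, V_SG = V_SD ≥ V_SG − |V_tp|, so the device is in saturation.
k_p = μ_pC_ox · (W/L) = 0.464 mA/V².
KCL at the drain: ½ k_p (V_SG − |V_tp|)² = (V_DD − V_SG)/R.
Let x = V_SG − 0.981. Then 10.7 x² + x − 13.22 = 0, giving x = 1.07 V (positive root), so V_SG = 2.05 V.
I_D = (V_DD − V_SG)/R = (14.2 − 2.05) / 46 = 0.264 mA.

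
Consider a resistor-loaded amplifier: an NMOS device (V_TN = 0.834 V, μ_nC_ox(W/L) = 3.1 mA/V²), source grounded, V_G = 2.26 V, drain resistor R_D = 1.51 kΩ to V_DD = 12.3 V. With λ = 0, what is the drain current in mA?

I_D = 3.15 mA

V_GS = V_G = 2.26 V, so V_ov = 2.26 − 0.834 = 1.43 V.
Assume saturation: I_D = ½ k_n V_ov² = 0.5 × 3.1 × 1.43² = 3.15 mA, giving V_DS = V_DD − I_D R_D = 12.3 − 3.15 × 1.51 = 7.54 V.
V_DS = 7.54 V ≥ V_ov = 1.43 V, confirming saturation.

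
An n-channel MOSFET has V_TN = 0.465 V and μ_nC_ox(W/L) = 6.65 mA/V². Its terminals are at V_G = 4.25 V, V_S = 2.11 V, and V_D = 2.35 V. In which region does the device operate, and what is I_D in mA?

Triode; I_D = 2.48 mA

V_GS = V_G − V_S = 4.25 − 2.11 = 2.14 V; V_DS = V_D − V_S = 2.35 − 2.11 = 0.24 V.
V_ov = V_GS − V_TN = 2.14 − 0.465 = 1.68 V.
Since V_DS = 0.24 V < V_ov = 1.68 V, the device is in the triode region.
I_D = k_n [V_ov · V_DS − ½ V_DS²] = 6.65 × [1.68 × 0.24 − 0.5 × 0.24²] = 2.48 mA.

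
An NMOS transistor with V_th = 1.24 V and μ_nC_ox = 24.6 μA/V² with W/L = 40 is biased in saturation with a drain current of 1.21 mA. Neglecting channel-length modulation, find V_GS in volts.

V_GS = 2.81 V

k_n = μ_nC_ox · (W/L) = 0.984 mA/V².
In saturation I_D = ½ k_n (V_GS − V_th)², so V_GS − V_th = √(2 I_D / k_n) = √(2 × 1.21 / 0.984) = 1.57 V.
V_GS = 1.24 + 1.57 = 2.81 V.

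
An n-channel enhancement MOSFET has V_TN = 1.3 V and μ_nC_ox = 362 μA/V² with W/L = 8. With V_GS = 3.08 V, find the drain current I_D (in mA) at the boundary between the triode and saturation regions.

At the boundary V_DS = V_ov = V_GS − V_TN = 3.08 − 1.3 = 1.78 V.
k_n = μ_nC_ox · (W/L) = 2.896 mA/V².
I_D = ½ k_n V_ov² = 0.5 × 2.896 × 1.78² = 4.59 mA.

I_D = 4.59 mA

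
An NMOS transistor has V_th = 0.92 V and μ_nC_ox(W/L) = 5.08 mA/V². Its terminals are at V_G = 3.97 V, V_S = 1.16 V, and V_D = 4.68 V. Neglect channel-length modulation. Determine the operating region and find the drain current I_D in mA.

Saturation; I_D = 9.07 mA

V_GS = V_G − V_S = 3.97 − 1.16 = 2.81 V; V_DS = V_D − V_S = 4.68 − 1.16 = 3.52 V.
V_ov = V_GS − V_th = 2.81 − 0.92 = 1.89 V.
Since V_DS = 3.52 V ≥ V_ov = 1.89 V, the device is in saturation.
I_D = ½ k_n V_ov² = 0.5 × 5.08 × 1.89² = 9.07 mA.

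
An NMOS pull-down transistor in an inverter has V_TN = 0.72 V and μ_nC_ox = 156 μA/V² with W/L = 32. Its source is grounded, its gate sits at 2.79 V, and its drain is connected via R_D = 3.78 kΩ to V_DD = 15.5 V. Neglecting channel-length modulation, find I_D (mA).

V_GS = V_G = 2.79 V, so V_ov = 2.79 − 0.72 = 2.07 V.
k_n = μ_nC_ox · (W/L) = 4.992 mA/V².
Assume saturation: I_D = ½ k_n V_ov² = 0.5 × 4.992 × 2.07² = 10.7 mA, giving V_DS = V_DD − I_D R_D = 15.5 − 10.7 × 3.78 = -24.9 V.
But -24.9 V < V_ov = 2.07 V, so the device is actually in triode.
In triode I_D = k_n[V_ov V_DS − ½ V_DS²] and I_D = (V_DD − V_DS)/R_D. Equating: 9.43 V_DS² − 40.06 V_DS + 15.5 = 0, giving V_DS = 0.431 V (the root below V_ov).
I_D = (15.5 − 0.431) / 3.78 = 3.99 mA.

I_D = 3.99 mA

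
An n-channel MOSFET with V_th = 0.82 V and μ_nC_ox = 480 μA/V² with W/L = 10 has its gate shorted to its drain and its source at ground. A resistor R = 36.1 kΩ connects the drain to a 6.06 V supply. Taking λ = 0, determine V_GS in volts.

V_GS = 1.06 V

With gate tied to drain, V_GS = V_DS ≥ V_GS − V_th, so the device is in saturation.
k_n = μ_nC_ox · (W/L) = 4.8 mA/V².
KCL at the drain: ½ k_n (V_GS − V_th)² = (V_DD − V_GS)/R.
Let x = V_GS − 0.82. Then 86.6 x² + x − 5.24 = 0, giving x = 0.24 V (positive root), so V_GS = 1.06 V.
I_D = (V_DD − V_GS)/R = (6.06 − 1.06) / 36.1 = 0.138 mA.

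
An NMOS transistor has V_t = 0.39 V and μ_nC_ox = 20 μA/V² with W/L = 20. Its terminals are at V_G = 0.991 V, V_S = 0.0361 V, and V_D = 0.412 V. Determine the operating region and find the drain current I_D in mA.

V_GS = V_G − V_S = 0.991 − 0.0361 = 0.955 V; V_DS = V_D − V_S = 0.412 − 0.0361 = 0.376 V.
k_n = μ_nC_ox · (W/L) = 0.4 mA/V².
V_ov = V_GS − V_t = 0.955 − 0.39 = 0.565 V.
Since V_DS = 0.376 V < V_ov = 0.565 V, the device is in the triode region.
I_D = k_n [V_ov · V_DS − ½ V_DS²] = 0.4 × [0.565 × 0.376 − 0.5 × 0.376²] = 0.0567 mA.

Triode; I_D = 0.0567 mA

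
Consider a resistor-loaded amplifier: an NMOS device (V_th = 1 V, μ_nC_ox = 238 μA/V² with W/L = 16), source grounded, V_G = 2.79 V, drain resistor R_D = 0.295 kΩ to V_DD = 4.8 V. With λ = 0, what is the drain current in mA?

V_GS = V_G = 2.79 V, so V_ov = 2.79 − 1 = 1.79 V.
k_n = μ_nC_ox · (W/L) = 3.808 mA/V².
Assume saturation: I_D = ½ k_n V_ov² = 0.5 × 3.808 × 1.79² = 6.1 mA, giving V_DS = V_DD − I_D R_D = 4.8 − 6.1 × 0.295 = 3 V.
V_DS = 3 V ≥ V_ov = 1.79 V, confirming saturation.

I_D = 6.10 mA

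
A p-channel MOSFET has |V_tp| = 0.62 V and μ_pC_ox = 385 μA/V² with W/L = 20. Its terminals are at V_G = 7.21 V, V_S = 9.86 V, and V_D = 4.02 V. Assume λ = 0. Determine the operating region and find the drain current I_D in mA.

Saturation; I_D = 15.9 mA

V_SG = V_S − V_G = 9.86 − 7.21 = 2.65 V; V_SD = V_S − V_D = 9.86 − 4.02 = 5.84 V.
k_p = μ_pC_ox · (W/L) = 7.7 mA/V².
V_ov = V_SG − |V_tp| = 2.65 − 0.62 = 2.03 V.
Since V_SD = 5.84 V ≥ V_ov = 2.03 V, the device is in saturation.
I_D = ½ k_p V_ov² = 0.5 × 7.7 × 2.03² = 15.9 mA.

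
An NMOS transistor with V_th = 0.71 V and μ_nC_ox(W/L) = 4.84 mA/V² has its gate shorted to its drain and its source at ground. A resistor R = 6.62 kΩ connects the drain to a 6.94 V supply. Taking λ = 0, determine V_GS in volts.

V_GS = 1.30 V

With gate tied to drain, V_GS = V_DS ≥ V_GS − V_th, so the device is in saturation.
KCL at the drain: ½ k_n (V_GS − V_th)² = (V_DD − V_GS)/R.
Let x = V_GS − 0.71. Then 16 x² + x − 6.23 = 0, giving x = 0.593 V (positive root), so V_GS = 1.3 V.
I_D = (V_DD − V_GS)/R = (6.94 − 1.3) / 6.62 = 0.851 mA.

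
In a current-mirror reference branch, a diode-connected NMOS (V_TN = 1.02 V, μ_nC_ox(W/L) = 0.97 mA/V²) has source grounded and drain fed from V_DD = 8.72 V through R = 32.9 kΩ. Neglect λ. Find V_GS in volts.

With gate tied to drain, V_GS = V_DS ≥ V_GS − V_TN, so the device is in saturation.
KCL at the drain: ½ k_n (V_GS − V_TN)² = (V_DD − V_GS)/R.
Let x = V_GS − 1.02. Then 16 x² + x − 7.7 = 0, giving x = 0.664 V (positive root), so V_GS = 1.68 V.
I_D = (V_DD − V_GS)/R = (8.72 − 1.68) / 32.9 = 0.214 mA.

V_GS = 1.68 V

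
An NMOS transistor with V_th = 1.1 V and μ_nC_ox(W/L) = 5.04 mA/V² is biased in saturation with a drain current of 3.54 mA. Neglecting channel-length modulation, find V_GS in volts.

V_GS = 2.29 V

In saturation I_D = ½ k_n (V_GS − V_th)², so V_GS − V_th = √(2 I_D / k_n) = √(2 × 3.54 / 5.04) = 1.19 V.
V_GS = 1.1 + 1.19 = 2.29 V.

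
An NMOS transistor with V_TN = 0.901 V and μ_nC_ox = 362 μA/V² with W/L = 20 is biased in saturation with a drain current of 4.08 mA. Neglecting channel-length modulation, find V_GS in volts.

k_n = μ_nC_ox · (W/L) = 7.24 mA/V².
In saturation I_D = ½ k_n (V_GS − V_TN)², so V_GS − V_TN = √(2 I_D / k_n) = √(2 × 4.08 / 7.24) = 1.06 V.
V_GS = 0.901 + 1.06 = 1.96 V.

V_GS = 1.96 V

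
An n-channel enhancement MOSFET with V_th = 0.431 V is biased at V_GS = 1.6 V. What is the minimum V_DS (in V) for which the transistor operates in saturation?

The boundary between triode and saturation is V_DS = V_GS − V_th = V_ov.
V_ov = 1.6 − 0.431 = 1.17 V.

V_DS,sat = 1.17 V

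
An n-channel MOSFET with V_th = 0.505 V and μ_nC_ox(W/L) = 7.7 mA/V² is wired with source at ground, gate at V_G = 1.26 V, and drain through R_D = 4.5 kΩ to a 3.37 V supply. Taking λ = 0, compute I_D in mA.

V_GS = V_G = 1.26 V, so V_ov = 1.26 − 0.505 = 0.755 V.
Assume saturation: I_D = ½ k_n V_ov² = 0.5 × 7.7 × 0.755² = 2.19 mA, giving V_DS = V_DD − I_D R_D = 3.37 − 2.19 × 4.5 = -6.51 V.
But -6.51 V < V_ov = 0.755 V, so the device is actually in triode.
In triode I_D = k_n[V_ov V_DS − ½ V_DS²] and I_D = (V_DD − V_DS)/R_D. Equating: 17.3 V_DS² − 27.16 V_DS + 3.37 = 0, giving V_DS = 0.136 V (the root below V_ov).
I_D = (3.37 − 0.136) / 4.5 = 0.719 mA.

I_D = 0.719 mA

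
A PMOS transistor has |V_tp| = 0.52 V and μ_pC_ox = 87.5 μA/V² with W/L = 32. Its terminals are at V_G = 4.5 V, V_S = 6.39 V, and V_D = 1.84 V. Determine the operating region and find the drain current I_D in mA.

Saturation; I_D = 2.63 mA

V_SG = V_S − V_G = 6.39 − 4.5 = 1.89 V; V_SD = V_S − V_D = 6.39 − 1.84 = 4.55 V.
k_p = μ_pC_ox · (W/L) = 2.8 mA/V².
V_ov = V_SG − |V_tp| = 1.89 − 0.52 = 1.37 V.
Since V_SD = 4.55 V ≥ V_ov = 1.37 V, the device is in saturation.
I_D = ½ k_p V_ov² = 0.5 × 2.8 × 1.37² = 2.63 mA.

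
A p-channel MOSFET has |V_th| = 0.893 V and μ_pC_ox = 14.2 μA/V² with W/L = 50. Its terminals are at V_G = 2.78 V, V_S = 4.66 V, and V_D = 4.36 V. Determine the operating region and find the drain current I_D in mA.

V_SG = V_S − V_G = 4.66 − 2.78 = 1.88 V; V_SD = V_S − V_D = 4.66 − 4.36 = 0.3 V.
k_p = μ_pC_ox · (W/L) = 0.71 mA/V².
V_ov = V_SG − |V_th| = 1.88 − 0.893 = 0.987 V.
Since V_SD = 0.3 V < V_ov = 0.987 V, the device is in the triode region.
I_D = k_p [V_ov · V_SD − ½ V_SD²] = 0.71 × [0.987 × 0.3 − 0.5 × 0.3²] = 0.178 mA.

Triode; I_D = 0.178 mA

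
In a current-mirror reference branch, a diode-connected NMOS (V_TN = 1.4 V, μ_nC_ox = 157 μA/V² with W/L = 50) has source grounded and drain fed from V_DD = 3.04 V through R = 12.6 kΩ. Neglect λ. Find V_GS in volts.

With gate tied to drain, V_GS = V_DS ≥ V_GS − V_TN, so the device is in saturation.
k_n = μ_nC_ox · (W/L) = 7.85 mA/V².
KCL at the drain: ½ k_n (V_GS − V_TN)² = (V_DD − V_GS)/R.
Let x = V_GS − 1.4. Then 49.5 x² + x − 1.64 = 0, giving x = 0.172 V (positive root), so V_GS = 1.57 V.
I_D = (V_DD − V_GS)/R = (3.04 − 1.57) / 12.6 = 0.116 mA.

V_GS = 1.57 V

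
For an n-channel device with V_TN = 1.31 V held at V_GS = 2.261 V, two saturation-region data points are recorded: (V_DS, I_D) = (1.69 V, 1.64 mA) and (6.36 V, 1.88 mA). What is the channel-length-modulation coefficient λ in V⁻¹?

λ = 0.0331 V⁻¹

With V_GS fixed, I_D ∝ (1 + λ V_DS) in saturation, so I_D2/I_D1 = (1 + λ V_DS2)/(1 + λ V_DS1).
1.88/1.64 = 1.146 = (1 + 6.36 λ)/(1 + 1.69 λ).
Solving: λ (I_D1 V_DS2 − I_D2 V_DS1) = I_D2 − I_D1, so λ = (1.88 − 1.64) / (1.64 × 6.36 − 1.88 × 1.69) = 0.24 / 7.25 = 0.0331 V⁻¹.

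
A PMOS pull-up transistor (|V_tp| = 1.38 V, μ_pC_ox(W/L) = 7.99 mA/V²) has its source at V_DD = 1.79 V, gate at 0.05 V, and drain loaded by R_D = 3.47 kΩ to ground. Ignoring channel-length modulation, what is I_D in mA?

V_SG = V_DD − V_G = 1.79 − 0.05 = 1.74 V, so V_ov = 1.74 − 1.38 = 0.36 V.
Assume saturation: I_D = ½ k_p V_ov² = 0.5 × 7.99 × 0.36² = 0.518 mA, giving V_SD = V_DD − I_D R_D = 1.79 − 0.518 × 3.47 = -0.0066 V.
But -0.0066 V < V_ov = 0.36 V, so the device is actually in triode.
In triode I_D = k_p[V_ov V_SD − ½ V_SD²] and I_D = (V_DD − V_SD)/R_D. Equating: 13.9 V_SD² − 10.98 V_SD + 1.79 = 0, giving V_SD = 0.229 V (the root below V_ov).
I_D = (1.79 − 0.229) / 3.47 = 0.45 mA.

I_D = 0.450 mA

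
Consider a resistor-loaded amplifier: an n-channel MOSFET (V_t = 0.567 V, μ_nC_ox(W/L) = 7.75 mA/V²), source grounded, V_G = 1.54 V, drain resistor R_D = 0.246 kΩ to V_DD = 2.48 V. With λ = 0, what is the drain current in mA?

V_GS = V_G = 1.54 V, so V_ov = 1.54 − 0.567 = 0.973 V.
Assume saturation: I_D = ½ k_n V_ov² = 0.5 × 7.75 × 0.973² = 3.67 mA, giving V_DS = V_DD − I_D R_D = 2.48 − 3.67 × 0.246 = 1.58 V.
V_DS = 1.58 V ≥ V_ov = 0.973 V, confirming saturation.

I_D = 3.67 mA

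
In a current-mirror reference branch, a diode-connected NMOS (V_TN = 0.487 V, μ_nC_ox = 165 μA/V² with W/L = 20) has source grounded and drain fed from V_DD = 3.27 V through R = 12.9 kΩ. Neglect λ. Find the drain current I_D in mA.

I_D = 0.189 mA

With gate tied to drain, V_GS = V_DS ≥ V_GS − V_TN, so the device is in saturation.
k_n = μ_nC_ox · (W/L) = 3.3 mA/V².
KCL at the drain: ½ k_n (V_GS − V_TN)² = (V_DD − V_GS)/R.
Let x = V_GS − 0.487. Then 21.3 x² + x − 2.783 = 0, giving x = 0.339 V (positive root), so V_GS = 0.826 V.
I_D = (V_DD − V_GS)/R = (3.27 − 0.826) / 12.9 = 0.189 mA.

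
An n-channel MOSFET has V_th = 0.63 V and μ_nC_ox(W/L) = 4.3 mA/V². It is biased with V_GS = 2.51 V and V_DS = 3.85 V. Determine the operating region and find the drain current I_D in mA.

Saturation; I_D = 7.60 mA

V_ov = V_GS − V_th = 2.51 − 0.63 = 1.88 V.
Since V_DS = 3.85 V ≥ V_ov = 1.88 V, the device is in saturation.
I_D = ½ k_n V_ov² = 0.5 × 4.3 × 1.88² = 7.6 mA.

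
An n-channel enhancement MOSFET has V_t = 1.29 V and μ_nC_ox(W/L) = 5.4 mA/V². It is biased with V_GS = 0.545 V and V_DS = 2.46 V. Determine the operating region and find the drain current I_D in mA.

V_GS = 0.545 V < V_t = 1.29 V, so the transistor is in cutoff.

Cutoff; I_D = 0 mA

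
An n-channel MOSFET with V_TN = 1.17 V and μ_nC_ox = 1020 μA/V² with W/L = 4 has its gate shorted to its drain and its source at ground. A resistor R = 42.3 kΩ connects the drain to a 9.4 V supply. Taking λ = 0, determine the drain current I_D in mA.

With gate tied to drain, V_GS = V_DS ≥ V_GS − V_TN, so the device is in saturation.
k_n = μ_nC_ox · (W/L) = 4.08 mA/V².
KCL at the drain: ½ k_n (V_GS − V_TN)² = (V_DD − V_GS)/R.
Let x = V_GS − 1.17. Then 86.3 x² + x − 8.23 = 0, giving x = 0.303 V (positive root), so V_GS = 1.47 V.
I_D = (V_DD − V_GS)/R = (9.4 − 1.47) / 42.3 = 0.187 mA.

I_D = 0.187 mA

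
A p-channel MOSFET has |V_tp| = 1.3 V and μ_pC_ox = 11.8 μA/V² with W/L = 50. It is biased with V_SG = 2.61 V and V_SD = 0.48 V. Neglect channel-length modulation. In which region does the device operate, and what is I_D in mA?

Triode; I_D = 0.303 mA

k_p = μ_pC_ox · (W/L) = 0.59 mA/V².
V_ov = V_SG − |V_tp| = 2.61 − 1.3 = 1.31 V.
Since V_SD = 0.48 V < V_ov = 1.31 V, the device is in the triode region.
I_D = k_p [V_ov · V_SD − ½ V_SD²] = 0.59 × [1.31 × 0.48 − 0.5 × 0.48²] = 0.303 mA.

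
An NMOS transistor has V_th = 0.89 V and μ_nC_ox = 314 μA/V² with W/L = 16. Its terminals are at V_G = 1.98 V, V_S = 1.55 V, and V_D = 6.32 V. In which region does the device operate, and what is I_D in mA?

V_GS = V_G − V_S = 1.98 − 1.55 = 0.43 V; V_DS = V_D − V_S = 6.32 − 1.55 = 4.77 V.
V_GS = 0.43 V < V_th = 0.89 V, so the transistor is in cutoff.

Cutoff; I_D = 0 mA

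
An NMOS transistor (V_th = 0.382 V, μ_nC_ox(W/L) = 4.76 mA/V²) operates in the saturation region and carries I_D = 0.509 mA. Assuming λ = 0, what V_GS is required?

V_GS = 0.844 V

In saturation I_D = ½ k_n (V_GS − V_th)², so V_GS − V_th = √(2 I_D / k_n) = √(2 × 0.509 / 4.76) = 0.462 V.
V_GS = 0.382 + 0.462 = 0.844 V.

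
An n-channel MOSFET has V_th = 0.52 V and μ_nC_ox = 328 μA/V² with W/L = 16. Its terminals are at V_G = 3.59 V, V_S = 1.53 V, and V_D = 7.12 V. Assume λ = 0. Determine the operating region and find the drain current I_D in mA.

V_GS = V_G − V_S = 3.59 − 1.53 = 2.06 V; V_DS = V_D − V_S = 7.12 − 1.53 = 5.59 V.
k_n = μ_nC_ox · (W/L) = 5.248 mA/V².
V_ov = V_GS − V_th = 2.06 − 0.52 = 1.54 V.
Since V_DS = 5.59 V ≥ V_ov = 1.54 V, the device is in saturation.
I_D = ½ k_n V_ov² = 0.5 × 5.248 × 1.54² = 6.22 mA.

Saturation; I_D = 6.22 mA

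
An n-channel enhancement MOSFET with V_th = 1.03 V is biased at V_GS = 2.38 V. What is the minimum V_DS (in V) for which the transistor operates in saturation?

The boundary between triode and saturation is V_DS = V_GS − V_th = V_ov.
V_ov = 2.38 − 1.03 = 1.35 V.

V_DS,sat = 1.35 V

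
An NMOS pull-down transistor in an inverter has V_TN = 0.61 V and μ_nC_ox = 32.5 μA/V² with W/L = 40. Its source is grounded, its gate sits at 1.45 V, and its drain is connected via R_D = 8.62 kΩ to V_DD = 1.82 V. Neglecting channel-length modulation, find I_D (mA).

V_GS = V_G = 1.45 V, so V_ov = 1.45 − 0.61 = 0.84 V.
k_n = μ_nC_ox · (W/L) = 1.3 mA/V².
Assume saturation: I_D = ½ k_n V_ov² = 0.5 × 1.3 × 0.84² = 0.459 mA, giving V_DS = V_DD − I_D R_D = 1.82 − 0.459 × 8.62 = -2.13 V.
But -2.13 V < V_ov = 0.84 V, so the device is actually in triode.
In triode I_D = k_n[V_ov V_DS − ½ V_DS²] and I_D = (V_DD − V_DS)/R_D. Equating: 5.6 V_DS² − 10.41 V_DS + 1.82 = 0, giving V_DS = 0.195 V (the root below V_ov).
I_D = (1.82 − 0.195) / 8.62 = 0.188 mA.

I_D = 0.188 mA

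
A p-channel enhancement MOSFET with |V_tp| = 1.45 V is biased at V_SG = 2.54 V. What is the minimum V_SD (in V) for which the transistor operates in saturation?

The boundary between triode and saturation is V_SD = V_SG − |V_tp| = V_ov.
V_ov = 2.54 − 1.45 = 1.09 V.

V_SD,sat = 1.09 V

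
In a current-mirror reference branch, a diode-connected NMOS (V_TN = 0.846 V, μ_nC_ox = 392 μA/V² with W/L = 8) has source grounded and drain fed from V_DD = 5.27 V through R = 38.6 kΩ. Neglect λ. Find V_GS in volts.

With gate tied to drain, V_GS = V_DS ≥ V_GS − V_TN, so the device is in saturation.
k_n = μ_nC_ox · (W/L) = 3.136 mA/V².
KCL at the drain: ½ k_n (V_GS − V_TN)² = (V_DD − V_GS)/R.
Let x = V_GS − 0.846. Then 60.5 x² + x − 4.424 = 0, giving x = 0.262 V (positive root), so V_GS = 1.11 V.
I_D = (V_DD − V_GS)/R = (5.27 − 1.11) / 38.6 = 0.108 mA.

V_GS = 1.11 V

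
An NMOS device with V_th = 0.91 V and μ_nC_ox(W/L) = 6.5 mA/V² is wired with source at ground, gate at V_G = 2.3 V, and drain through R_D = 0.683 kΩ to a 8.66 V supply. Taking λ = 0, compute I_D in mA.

V_GS = V_G = 2.3 V, so V_ov = 2.3 − 0.91 = 1.39 V.
Assume saturation: I_D = ½ k_n V_ov² = 0.5 × 6.5 × 1.39² = 6.28 mA, giving V_DS = V_DD − I_D R_D = 8.66 − 6.28 × 0.683 = 4.37 V.
V_DS = 4.37 V ≥ V_ov = 1.39 V, confirming saturation.

I_D = 6.28 mA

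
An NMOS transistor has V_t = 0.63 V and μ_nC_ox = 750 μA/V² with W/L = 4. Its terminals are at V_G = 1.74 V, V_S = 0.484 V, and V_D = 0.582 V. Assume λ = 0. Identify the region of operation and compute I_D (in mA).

Triode; I_D = 0.170 mA

V_GS = V_G − V_S = 1.74 − 0.484 = 1.26 V; V_DS = V_D − V_S = 0.582 − 0.484 = 0.098 V.
k_n = μ_nC_ox · (W/L) = 3 mA/V².
V_ov = V_GS − V_t = 1.26 − 0.63 = 0.626 V.
Since V_DS = 0.098 V < V_ov = 0.626 V, the device is in the triode region.
I_D = k_n [V_ov · V_DS − ½ V_DS²] = 3 × [0.626 × 0.098 − 0.5 × 0.098²] = 0.17 mA.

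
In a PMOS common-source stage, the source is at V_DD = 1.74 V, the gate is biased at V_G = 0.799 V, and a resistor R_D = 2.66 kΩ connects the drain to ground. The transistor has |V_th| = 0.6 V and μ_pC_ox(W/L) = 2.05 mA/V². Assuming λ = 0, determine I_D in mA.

V_SG = V_DD − V_G = 1.74 − 0.799 = 0.941 V, so V_ov = 0.941 − 0.6 = 0.341 V.
Assume saturation: I_D = ½ k_p V_ov² = 0.5 × 2.05 × 0.341² = 0.119 mA, giving V_SD = V_DD − I_D R_D = 1.74 − 0.119 × 2.66 = 1.42 V.
V_SD = 1.42 V ≥ V_ov = 0.341 V, confirming saturation.

I_D = 0.119 mA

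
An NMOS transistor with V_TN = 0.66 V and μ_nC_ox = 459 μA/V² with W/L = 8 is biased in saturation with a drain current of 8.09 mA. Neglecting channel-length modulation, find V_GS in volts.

k_n = μ_nC_ox · (W/L) = 3.672 mA/V².
In saturation I_D = ½ k_n (V_GS − V_TN)², so V_GS − V_TN = √(2 I_D / k_n) = √(2 × 8.09 / 3.672) = 2.1 V.
V_GS = 0.66 + 2.1 = 2.76 V.

V_GS = 2.76 V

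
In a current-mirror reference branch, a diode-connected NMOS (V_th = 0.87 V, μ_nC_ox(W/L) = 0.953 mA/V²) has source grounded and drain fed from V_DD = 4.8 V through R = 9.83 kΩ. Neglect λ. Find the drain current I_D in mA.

I_D = 0.317 mA

With gate tied to drain, V_GS = V_DS ≥ V_GS − V_th, so the device is in saturation.
KCL at the drain: ½ k_n (V_GS − V_th)² = (V_DD − V_GS)/R.
Let x = V_GS − 0.87. Then 4.68 x² + x − 3.93 = 0, giving x = 0.815 V (positive root), so V_GS = 1.69 V.
I_D = (V_DD − V_GS)/R = (4.8 − 1.69) / 9.83 = 0.317 mA.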